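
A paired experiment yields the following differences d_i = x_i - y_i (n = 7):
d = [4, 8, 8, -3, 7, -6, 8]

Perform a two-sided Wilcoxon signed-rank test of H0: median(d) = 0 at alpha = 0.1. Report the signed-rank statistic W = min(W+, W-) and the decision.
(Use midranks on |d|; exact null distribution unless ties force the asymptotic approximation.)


Step 1: Drop any zero differences (none here) and take |d_i|.
|d| = [4, 8, 8, 3, 7, 6, 8]
Step 2: Midrank |d_i| (ties get averaged ranks).
ranks: |4|->2, |8|->6, |8|->6, |3|->1, |7|->4, |6|->3, |8|->6
Step 3: Attach original signs; sum ranks with positive sign and with negative sign.
W+ = 2 + 6 + 6 + 4 + 6 = 24
W- = 1 + 3 = 4
(Check: W+ + W- = 28 should equal n(n+1)/2 = 28.)
Step 4: Test statistic W = min(W+, W-) = 4.
Step 5: Ties in |d|, so use the tie-corrected normal approximation.
        E[W] = n(n+1)/4 = 7*8/4 = 14.
        Tie groups: |d|=8 (t=3); sum(t^3 - t) = 24.
        Var[W] = n(n+1)(2n+1)/24 - sum(t^3-t)/48 = 840/24 - 24/48 = 34.5.
        z = (W - E[W]) / sqrt(Var[W]) = (4 - 14) / 5.8737 = -1.7025.
        Two-sided p = 2*Phi(z) = 0.088659.
Step 6: alpha = 0.1. reject H0.

W+ = 24, W- = 4, W = min = 4, p = 0.088659, reject H0.


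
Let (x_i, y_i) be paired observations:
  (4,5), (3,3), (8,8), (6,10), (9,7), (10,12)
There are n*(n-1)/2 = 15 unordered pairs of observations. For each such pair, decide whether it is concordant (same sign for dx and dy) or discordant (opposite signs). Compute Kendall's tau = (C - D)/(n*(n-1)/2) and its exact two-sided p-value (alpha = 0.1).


Step 1: Enumerate the 15 unordered pairs (i,j) with i<j and classify each by sign(x_j-x_i) * sign(y_j-y_i).
  (1,2):dx=-1,dy=-2->C; (1,3):dx=+4,dy=+3->C; (1,4):dx=+2,dy=+5->C; (1,5):dx=+5,dy=+2->C
  (1,6):dx=+6,dy=+7->C; (2,3):dx=+5,dy=+5->C; (2,4):dx=+3,dy=+7->C; (2,5):dx=+6,dy=+4->C
  (2,6):dx=+7,dy=+9->C; (3,4):dx=-2,dy=+2->D; (3,5):dx=+1,dy=-1->D; (3,6):dx=+2,dy=+4->C
  (4,5):dx=+3,dy=-3->D; (4,6):dx=+4,dy=+2->C; (5,6):dx=+1,dy=+5->C
Step 2: C = 12, D = 3, total pairs = 15.
Step 3: tau = (C - D)/(n(n-1)/2) = (12 - 3)/15 = 0.600000.
Step 4: Exact two-sided p-value (enumerate n! = 720 permutations of y under H0): p = 0.136111.
Step 5: alpha = 0.1. fail to reject H0.

tau_b = 0.6000 (C=12, D=3), p = 0.136111, fail to reject H0.


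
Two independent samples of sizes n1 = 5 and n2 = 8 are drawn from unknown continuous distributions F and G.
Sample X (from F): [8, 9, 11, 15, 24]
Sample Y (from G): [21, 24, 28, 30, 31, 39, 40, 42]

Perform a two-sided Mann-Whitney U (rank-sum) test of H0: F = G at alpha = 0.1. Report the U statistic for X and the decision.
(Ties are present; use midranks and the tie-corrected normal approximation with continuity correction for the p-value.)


Step 1: Combine and sort all 13 observations; assign midranks.
sorted (value, group): (8,X), (9,X), (11,X), (15,X), (21,Y), (24,X), (24,Y), (28,Y), (30,Y), (31,Y), (39,Y), (40,Y), (42,Y)
ranks: 8->1, 9->2, 11->3, 15->4, 21->5, 24->6.5, 24->6.5, 28->8, 30->9, 31->10, 39->11, 40->12, 42->13
Step 2: Rank sum for X: R1 = 1 + 2 + 3 + 4 + 6.5 = 16.5.
Step 3: U_X = R1 - n1(n1+1)/2 = 16.5 - 5*6/2 = 16.5 - 15 = 1.5.
       U_Y = n1*n2 - U_X = 40 - 1.5 = 38.5.
Step 4: Ties are present, so use the tie-corrected normal approximation (with continuity correction) for the p-value.
Step 5: p-value = 0.008326; compare to alpha = 0.1. reject H0.

U_X = 1.5, p = 0.008326, reject H0 at alpha = 0.1.


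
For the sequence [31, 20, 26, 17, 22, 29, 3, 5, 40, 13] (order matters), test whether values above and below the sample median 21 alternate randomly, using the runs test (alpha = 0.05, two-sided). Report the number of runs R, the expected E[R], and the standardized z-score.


Step 1: Compute median = 21; label A = above, B = below.
Labels in order: ABABAABBAB  (n_A = 5, n_B = 5)
Step 2: Count runs R = 8.
Step 3: Under H0 (random ordering), E[R] = 2*n_A*n_B/(n_A+n_B) + 1 = 2*5*5/10 + 1 = 6.0000.
        Var[R] = 2*n_A*n_B*(2*n_A*n_B - n_A - n_B) / ((n_A+n_B)^2 * (n_A+n_B-1)) = 2000/900 = 2.2222.
        SD[R] = 1.4907.
Step 4: Continuity-corrected z = (R - 0.5 - E[R]) / SD[R] = (8 - 0.5 - 6.0000) / 1.4907 = 1.0062.
Step 5: Two-sided p-value via normal approximation = 2*(1 - Phi(|z|)) = 0.314305.
Step 6: alpha = 0.05. fail to reject H0.

R = 8, z = 1.0062, p = 0.314305, fail to reject H0.


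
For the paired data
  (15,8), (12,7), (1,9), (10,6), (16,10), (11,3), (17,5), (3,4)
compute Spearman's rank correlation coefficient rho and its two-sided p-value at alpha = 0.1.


Step 1: Rank x and y separately (midranks; no ties here).
rank(x): 15->6, 12->5, 1->1, 10->3, 16->7, 11->4, 17->8, 3->2
rank(y): 8->6, 7->5, 9->7, 6->4, 10->8, 3->1, 5->3, 4->2
Step 2: d_i = R_x(i) - R_y(i); compute d_i^2.
  (6-6)^2=0, (5-5)^2=0, (1-7)^2=36, (3-4)^2=1, (7-8)^2=1, (4-1)^2=9, (8-3)^2=25, (2-2)^2=0
sum(d^2) = 72.
Step 3: rho = 1 - 6*72 / (8*(8^2 - 1)) = 1 - 432/504 = 0.142857.
Step 4: Under H0, t = rho * sqrt((n-2)/(1-rho^2)) = 0.3536 ~ t(6).
Step 5: Two-sided p-value from the t-distribution with 6 df = 0.735765.
Step 6: alpha = 0.1. fail to reject H0.

rho = 0.1429, p = 0.735765, fail to reject H0 at alpha = 0.1.


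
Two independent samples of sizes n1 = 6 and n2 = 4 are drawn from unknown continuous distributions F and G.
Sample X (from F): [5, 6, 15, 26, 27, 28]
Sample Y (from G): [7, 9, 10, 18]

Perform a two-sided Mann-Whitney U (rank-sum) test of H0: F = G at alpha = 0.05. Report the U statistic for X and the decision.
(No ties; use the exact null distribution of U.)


Step 1: Combine and sort all 10 observations; assign midranks.
sorted (value, group): (5,X), (6,X), (7,Y), (9,Y), (10,Y), (15,X), (18,Y), (26,X), (27,X), (28,X)
ranks: 5->1, 6->2, 7->3, 9->4, 10->5, 15->6, 18->7, 26->8, 27->9, 28->10
Step 2: Rank sum for X: R1 = 1 + 2 + 6 + 8 + 9 + 10 = 36.
Step 3: U_X = R1 - n1(n1+1)/2 = 36 - 6*7/2 = 36 - 21 = 15.
       U_Y = n1*n2 - U_X = 24 - 15 = 9.
Step 4: No ties, so the exact null distribution of U (based on enumerating the C(10,6) = 210 equally likely rank assignments) gives the two-sided p-value.
Step 5: p-value = 0.609524; compare to alpha = 0.05. fail to reject H0.

U_X = 15, p = 0.609524, fail to reject H0 at alpha = 0.05.


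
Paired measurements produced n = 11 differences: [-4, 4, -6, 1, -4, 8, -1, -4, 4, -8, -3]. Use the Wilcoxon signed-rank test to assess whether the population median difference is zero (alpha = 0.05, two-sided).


Step 1: Drop any zero differences (none here) and take |d_i|.
|d| = [4, 4, 6, 1, 4, 8, 1, 4, 4, 8, 3]
Step 2: Midrank |d_i| (ties get averaged ranks).
ranks: |4|->6, |4|->6, |6|->9, |1|->1.5, |4|->6, |8|->10.5, |1|->1.5, |4|->6, |4|->6, |8|->10.5, |3|->3
Step 3: Attach original signs; sum ranks with positive sign and with negative sign.
W+ = 6 + 1.5 + 10.5 + 6 = 24
W- = 6 + 9 + 6 + 1.5 + 6 + 10.5 + 3 = 42
(Check: W+ + W- = 66 should equal n(n+1)/2 = 66.)
Step 4: Test statistic W = min(W+, W-) = 24.
Step 5: Ties in |d|, so use the tie-corrected normal approximation.
        E[W] = n(n+1)/4 = 11*12/4 = 33.
        Tie groups: |d|=1 (t=2), |d|=4 (t=5), |d|=8 (t=2); sum(t^3 - t) = 132.
        Var[W] = n(n+1)(2n+1)/24 - sum(t^3-t)/48 = 3036/24 - 132/48 = 123.75.
        z = (W - E[W]) / sqrt(Var[W]) = (24 - 33) / 11.1243 = -0.8090.
        Two-sided p = 2*Phi(z) = 0.418492.
Step 6: alpha = 0.05. fail to reject H0.

W+ = 24, W- = 42, W = min = 24, p = 0.418492, fail to reject H0.


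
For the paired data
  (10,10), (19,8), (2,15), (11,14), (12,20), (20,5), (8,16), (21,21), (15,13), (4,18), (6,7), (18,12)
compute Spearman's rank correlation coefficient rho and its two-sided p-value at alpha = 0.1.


Step 1: Rank x and y separately (midranks; no ties here).
rank(x): 10->5, 19->10, 2->1, 11->6, 12->7, 20->11, 8->4, 21->12, 15->8, 4->2, 6->3, 18->9
rank(y): 10->4, 8->3, 15->8, 14->7, 20->11, 5->1, 16->9, 21->12, 13->6, 18->10, 7->2, 12->5
Step 2: d_i = R_x(i) - R_y(i); compute d_i^2.
  (5-4)^2=1, (10-3)^2=49, (1-8)^2=49, (6-7)^2=1, (7-11)^2=16, (11-1)^2=100, (4-9)^2=25, (12-12)^2=0, (8-6)^2=4, (2-10)^2=64, (3-2)^2=1, (9-5)^2=16
sum(d^2) = 326.
Step 3: rho = 1 - 6*326 / (12*(12^2 - 1)) = 1 - 1956/1716 = -0.139860.
Step 4: Under H0, t = rho * sqrt((n-2)/(1-rho^2)) = -0.4467 ~ t(10).
Step 5: Two-sided p-value from the t-distribution with 10 df = 0.664633.
Step 6: alpha = 0.1. fail to reject H0.

rho = -0.1399, p = 0.664633, fail to reject H0 at alpha = 0.1.


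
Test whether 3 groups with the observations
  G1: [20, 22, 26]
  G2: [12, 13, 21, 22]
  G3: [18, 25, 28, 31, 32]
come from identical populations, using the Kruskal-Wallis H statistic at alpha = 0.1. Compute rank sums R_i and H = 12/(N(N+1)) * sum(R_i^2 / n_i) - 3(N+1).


Step 1: Combine all N = 12 observations and assign midranks.
sorted (value, group, rank): (12,G2,1), (13,G2,2), (18,G3,3), (20,G1,4), (21,G2,5), (22,G1,6.5), (22,G2,6.5), (25,G3,8), (26,G1,9), (28,G3,10), (31,G3,11), (32,G3,12)
Step 2: Sum ranks within each group.
R_1 = 19.5 (n_1 = 3)
R_2 = 14.5 (n_2 = 4)
R_3 = 44 (n_3 = 5)
Step 3: H = 12/(N(N+1)) * sum(R_i^2/n_i) - 3(N+1)
     = 12/(12*13) * (19.5^2/3 + 14.5^2/4 + 44^2/5) - 3*13
     = 0.076923 * 566.513 - 39
     = 4.577885.
Step 4: Ties present; correction factor C = 1 - 6/(12^3 - 12) = 0.996503. Corrected H = 4.577885 / 0.996503 = 4.593947.
Step 5: Under H0, H ~ chi^2(2); p-value = 0.100563.
Step 6: alpha = 0.1. fail to reject H0.

H = 4.5939, df = 2, p = 0.100563, fail to reject H0.


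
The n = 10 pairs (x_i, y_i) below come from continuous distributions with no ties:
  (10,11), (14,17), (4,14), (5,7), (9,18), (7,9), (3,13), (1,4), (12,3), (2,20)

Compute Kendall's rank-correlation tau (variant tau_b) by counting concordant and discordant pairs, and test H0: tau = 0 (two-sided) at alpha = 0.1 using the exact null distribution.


Step 1: Enumerate the 45 unordered pairs (i,j) with i<j and classify each by sign(x_j-x_i) * sign(y_j-y_i).
  (1,2):dx=+4,dy=+6->C; (1,3):dx=-6,dy=+3->D; (1,4):dx=-5,dy=-4->C; (1,5):dx=-1,dy=+7->D
  (1,6):dx=-3,dy=-2->C; (1,7):dx=-7,dy=+2->D; (1,8):dx=-9,dy=-7->C; (1,9):dx=+2,dy=-8->D
  (1,10):dx=-8,dy=+9->D; (2,3):dx=-10,dy=-3->C; (2,4):dx=-9,dy=-10->C; (2,5):dx=-5,dy=+1->D
  (2,6):dx=-7,dy=-8->C; (2,7):dx=-11,dy=-4->C; (2,8):dx=-13,dy=-13->C; (2,9):dx=-2,dy=-14->C
  (2,10):dx=-12,dy=+3->D; (3,4):dx=+1,dy=-7->D; (3,5):dx=+5,dy=+4->C; (3,6):dx=+3,dy=-5->D
  (3,7):dx=-1,dy=-1->C; (3,8):dx=-3,dy=-10->C; (3,9):dx=+8,dy=-11->D; (3,10):dx=-2,dy=+6->D
  (4,5):dx=+4,dy=+11->C; (4,6):dx=+2,dy=+2->C; (4,7):dx=-2,dy=+6->D; (4,8):dx=-4,dy=-3->C
  (4,9):dx=+7,dy=-4->D; (4,10):dx=-3,dy=+13->D; (5,6):dx=-2,dy=-9->C; (5,7):dx=-6,dy=-5->C
  (5,8):dx=-8,dy=-14->C; (5,9):dx=+3,dy=-15->D; (5,10):dx=-7,dy=+2->D; (6,7):dx=-4,dy=+4->D
  (6,8):dx=-6,dy=-5->C; (6,9):dx=+5,dy=-6->D; (6,10):dx=-5,dy=+11->D; (7,8):dx=-2,dy=-9->C
  (7,9):dx=+9,dy=-10->D; (7,10):dx=-1,dy=+7->D; (8,9):dx=+11,dy=-1->D; (8,10):dx=+1,dy=+16->C
  (9,10):dx=-10,dy=+17->D
Step 2: C = 22, D = 23, total pairs = 45.
Step 3: tau = (C - D)/(n(n-1)/2) = (22 - 23)/45 = -0.022222.
Step 4: Exact two-sided p-value (enumerate n! = 3628800 permutations of y under H0): p = 1.000000.
Step 5: alpha = 0.1. fail to reject H0.

tau_b = -0.0222 (C=22, D=23), p = 1.000000, fail to reject H0.


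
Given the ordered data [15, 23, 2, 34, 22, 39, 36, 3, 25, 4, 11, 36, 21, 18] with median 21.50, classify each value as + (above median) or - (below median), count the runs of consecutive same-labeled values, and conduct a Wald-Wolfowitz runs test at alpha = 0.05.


Step 1: Compute median = 21.50; label A = above, B = below.
Labels in order: BABAAAABABBABB  (n_A = 7, n_B = 7)
Step 2: Count runs R = 9.
Step 3: Under H0 (random ordering), E[R] = 2*n_A*n_B/(n_A+n_B) + 1 = 2*7*7/14 + 1 = 8.0000.
        Var[R] = 2*n_A*n_B*(2*n_A*n_B - n_A - n_B) / ((n_A+n_B)^2 * (n_A+n_B-1)) = 8232/2548 = 3.2308.
        SD[R] = 1.7974.
Step 4: Continuity-corrected z = (R - 0.5 - E[R]) / SD[R] = (9 - 0.5 - 8.0000) / 1.7974 = 0.2782.
Step 5: Two-sided p-value via normal approximation = 2*(1 - Phi(|z|)) = 0.780879.
Step 6: alpha = 0.05. fail to reject H0.

R = 9, z = 0.2782, p = 0.780879, fail to reject H0.


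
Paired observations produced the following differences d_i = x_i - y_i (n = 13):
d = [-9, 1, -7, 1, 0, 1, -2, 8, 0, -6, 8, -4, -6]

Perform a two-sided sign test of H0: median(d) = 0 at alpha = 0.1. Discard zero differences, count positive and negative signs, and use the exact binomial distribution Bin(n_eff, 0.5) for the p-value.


Step 1: Discard zero differences. Original n = 13; n_eff = number of nonzero differences = 11.
Nonzero differences (with sign): -9, +1, -7, +1, +1, -2, +8, -6, +8, -4, -6
Step 2: Count signs: positive = 5, negative = 6.
Step 3: Under H0: P(positive) = 0.5, so the number of positives S ~ Bin(11, 0.5).
Step 4: Two-sided exact p-value = sum of Bin(11,0.5) probabilities at or below the observed probability = 1.000000.
Step 5: alpha = 0.1. fail to reject H0.

n_eff = 11, pos = 5, neg = 6, p = 1.000000, fail to reject H0.


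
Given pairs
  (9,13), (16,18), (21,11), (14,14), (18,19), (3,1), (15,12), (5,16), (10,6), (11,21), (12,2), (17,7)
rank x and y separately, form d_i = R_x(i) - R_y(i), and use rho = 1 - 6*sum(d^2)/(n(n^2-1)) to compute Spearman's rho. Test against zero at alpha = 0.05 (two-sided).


Step 1: Rank x and y separately (midranks; no ties here).
rank(x): 9->3, 16->9, 21->12, 14->7, 18->11, 3->1, 15->8, 5->2, 10->4, 11->5, 12->6, 17->10
rank(y): 13->7, 18->10, 11->5, 14->8, 19->11, 1->1, 12->6, 16->9, 6->3, 21->12, 2->2, 7->4
Step 2: d_i = R_x(i) - R_y(i); compute d_i^2.
  (3-7)^2=16, (9-10)^2=1, (12-5)^2=49, (7-8)^2=1, (11-11)^2=0, (1-1)^2=0, (8-6)^2=4, (2-9)^2=49, (4-3)^2=1, (5-12)^2=49, (6-2)^2=16, (10-4)^2=36
sum(d^2) = 222.
Step 3: rho = 1 - 6*222 / (12*(12^2 - 1)) = 1 - 1332/1716 = 0.223776.
Step 4: Under H0, t = rho * sqrt((n-2)/(1-rho^2)) = 0.7261 ~ t(10).
Step 5: Two-sided p-value from the t-distribution with 10 df = 0.484452.
Step 6: alpha = 0.05. fail to reject H0.

rho = 0.2238, p = 0.484452, fail to reject H0 at alpha = 0.05.


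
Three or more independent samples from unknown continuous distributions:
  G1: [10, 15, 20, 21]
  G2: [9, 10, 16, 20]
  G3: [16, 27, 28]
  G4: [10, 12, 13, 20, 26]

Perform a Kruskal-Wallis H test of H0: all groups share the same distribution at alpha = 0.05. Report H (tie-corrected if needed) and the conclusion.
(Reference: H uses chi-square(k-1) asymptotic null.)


Step 1: Combine all N = 16 observations and assign midranks.
sorted (value, group, rank): (9,G2,1), (10,G1,3), (10,G2,3), (10,G4,3), (12,G4,5), (13,G4,6), (15,G1,7), (16,G2,8.5), (16,G3,8.5), (20,G1,11), (20,G2,11), (20,G4,11), (21,G1,13), (26,G4,14), (27,G3,15), (28,G3,16)
Step 2: Sum ranks within each group.
R_1 = 34 (n_1 = 4)
R_2 = 23.5 (n_2 = 4)
R_3 = 39.5 (n_3 = 3)
R_4 = 39 (n_4 = 5)
Step 3: H = 12/(N(N+1)) * sum(R_i^2/n_i) - 3(N+1)
     = 12/(16*17) * (34^2/4 + 23.5^2/4 + 39.5^2/3 + 39^2/5) - 3*17
     = 0.044118 * 1251.35 - 51
     = 4.206434.
Step 4: Ties present; correction factor C = 1 - 54/(16^3 - 16) = 0.986765. Corrected H = 4.206434 / 0.986765 = 4.262854.
Step 5: Under H0, H ~ chi^2(3); p-value = 0.234444.
Step 6: alpha = 0.05. fail to reject H0.

H = 4.2629, df = 3, p = 0.234444, fail to reject H0.


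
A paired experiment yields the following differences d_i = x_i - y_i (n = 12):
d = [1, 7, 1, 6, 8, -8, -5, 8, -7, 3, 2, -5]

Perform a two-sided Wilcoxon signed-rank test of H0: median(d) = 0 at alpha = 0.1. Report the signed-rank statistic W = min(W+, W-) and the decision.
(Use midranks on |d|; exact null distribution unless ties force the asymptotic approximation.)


Step 1: Drop any zero differences (none here) and take |d_i|.
|d| = [1, 7, 1, 6, 8, 8, 5, 8, 7, 3, 2, 5]
Step 2: Midrank |d_i| (ties get averaged ranks).
ranks: |1|->1.5, |7|->8.5, |1|->1.5, |6|->7, |8|->11, |8|->11, |5|->5.5, |8|->11, |7|->8.5, |3|->4, |2|->3, |5|->5.5
Step 3: Attach original signs; sum ranks with positive sign and with negative sign.
W+ = 1.5 + 8.5 + 1.5 + 7 + 11 + 11 + 4 + 3 = 47.5
W- = 11 + 5.5 + 8.5 + 5.5 = 30.5
(Check: W+ + W- = 78 should equal n(n+1)/2 = 78.)
Step 4: Test statistic W = min(W+, W-) = 30.5.
Step 5: Ties in |d|, so use the tie-corrected normal approximation.
        E[W] = n(n+1)/4 = 12*13/4 = 39.
        Tie groups: |d|=1 (t=2), |d|=5 (t=2), |d|=7 (t=2), |d|=8 (t=3); sum(t^3 - t) = 42.
        Var[W] = n(n+1)(2n+1)/24 - sum(t^3-t)/48 = 3900/24 - 42/48 = 161.625.
        z = (W - E[W]) / sqrt(Var[W]) = (30.5 - 39) / 12.7132 = -0.6686.
        Two-sided p = 2*Phi(z) = 0.503752.
Step 6: alpha = 0.1. fail to reject H0.

W+ = 47.5, W- = 30.5, W = min = 30.5, p = 0.503752, fail to reject H0.


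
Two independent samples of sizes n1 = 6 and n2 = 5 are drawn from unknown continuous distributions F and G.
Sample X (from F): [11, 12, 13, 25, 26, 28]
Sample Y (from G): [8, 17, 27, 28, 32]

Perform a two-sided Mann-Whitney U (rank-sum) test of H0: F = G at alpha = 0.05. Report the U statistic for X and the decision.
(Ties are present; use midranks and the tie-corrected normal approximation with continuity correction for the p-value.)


Step 1: Combine and sort all 11 observations; assign midranks.
sorted (value, group): (8,Y), (11,X), (12,X), (13,X), (17,Y), (25,X), (26,X), (27,Y), (28,X), (28,Y), (32,Y)
ranks: 8->1, 11->2, 12->3, 13->4, 17->5, 25->6, 26->7, 27->8, 28->9.5, 28->9.5, 32->11
Step 2: Rank sum for X: R1 = 2 + 3 + 4 + 6 + 7 + 9.5 = 31.5.
Step 3: U_X = R1 - n1(n1+1)/2 = 31.5 - 6*7/2 = 31.5 - 21 = 10.5.
       U_Y = n1*n2 - U_X = 30 - 10.5 = 19.5.
Step 4: Ties are present, so use the tie-corrected normal approximation (with continuity correction) for the p-value.
Step 5: p-value = 0.464192; compare to alpha = 0.05. fail to reject H0.

U_X = 10.5, p = 0.464192, fail to reject H0 at alpha = 0.05.


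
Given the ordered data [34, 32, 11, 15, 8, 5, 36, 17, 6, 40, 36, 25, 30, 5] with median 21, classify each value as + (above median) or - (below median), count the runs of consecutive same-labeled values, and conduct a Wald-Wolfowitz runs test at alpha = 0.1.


Step 1: Compute median = 21; label A = above, B = below.
Labels in order: AABBBBABBAAAAB  (n_A = 7, n_B = 7)
Step 2: Count runs R = 6.
Step 3: Under H0 (random ordering), E[R] = 2*n_A*n_B/(n_A+n_B) + 1 = 2*7*7/14 + 1 = 8.0000.
        Var[R] = 2*n_A*n_B*(2*n_A*n_B - n_A - n_B) / ((n_A+n_B)^2 * (n_A+n_B-1)) = 8232/2548 = 3.2308.
        SD[R] = 1.7974.
Step 4: Continuity-corrected z = (R + 0.5 - E[R]) / SD[R] = (6 + 0.5 - 8.0000) / 1.7974 = -0.8345.
Step 5: Two-sided p-value via normal approximation = 2*(1 - Phi(|z|)) = 0.403986.
Step 6: alpha = 0.1. fail to reject H0.

R = 6, z = -0.8345, p = 0.403986, fail to reject H0.


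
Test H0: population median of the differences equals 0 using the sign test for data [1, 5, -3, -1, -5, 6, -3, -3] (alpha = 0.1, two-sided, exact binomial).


Step 1: Discard zero differences. Original n = 8; n_eff = number of nonzero differences = 8.
Nonzero differences (with sign): +1, +5, -3, -1, -5, +6, -3, -3
Step 2: Count signs: positive = 3, negative = 5.
Step 3: Under H0: P(positive) = 0.5, so the number of positives S ~ Bin(8, 0.5).
Step 4: Two-sided exact p-value = sum of Bin(8,0.5) probabilities at or below the observed probability = 0.726562.
Step 5: alpha = 0.1. fail to reject H0.

n_eff = 8, pos = 3, neg = 5, p = 0.726562, fail to reject H0.


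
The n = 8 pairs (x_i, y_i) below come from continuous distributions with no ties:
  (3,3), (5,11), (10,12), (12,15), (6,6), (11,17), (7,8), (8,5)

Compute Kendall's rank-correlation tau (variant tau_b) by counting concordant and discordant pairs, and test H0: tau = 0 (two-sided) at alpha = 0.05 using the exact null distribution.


Step 1: Enumerate the 28 unordered pairs (i,j) with i<j and classify each by sign(x_j-x_i) * sign(y_j-y_i).
  (1,2):dx=+2,dy=+8->C; (1,3):dx=+7,dy=+9->C; (1,4):dx=+9,dy=+12->C; (1,5):dx=+3,dy=+3->C
  (1,6):dx=+8,dy=+14->C; (1,7):dx=+4,dy=+5->C; (1,8):dx=+5,dy=+2->C; (2,3):dx=+5,dy=+1->C
  (2,4):dx=+7,dy=+4->C; (2,5):dx=+1,dy=-5->D; (2,6):dx=+6,dy=+6->C; (2,7):dx=+2,dy=-3->D
  (2,8):dx=+3,dy=-6->D; (3,4):dx=+2,dy=+3->C; (3,5):dx=-4,dy=-6->C; (3,6):dx=+1,dy=+5->C
  (3,7):dx=-3,dy=-4->C; (3,8):dx=-2,dy=-7->C; (4,5):dx=-6,dy=-9->C; (4,6):dx=-1,dy=+2->D
  (4,7):dx=-5,dy=-7->C; (4,8):dx=-4,dy=-10->C; (5,6):dx=+5,dy=+11->C; (5,7):dx=+1,dy=+2->C
  (5,8):dx=+2,dy=-1->D; (6,7):dx=-4,dy=-9->C; (6,8):dx=-3,dy=-12->C; (7,8):dx=+1,dy=-3->D
Step 2: C = 22, D = 6, total pairs = 28.
Step 3: tau = (C - D)/(n(n-1)/2) = (22 - 6)/28 = 0.571429.
Step 4: Exact two-sided p-value (enumerate n! = 40320 permutations of y under H0): p = 0.061012.
Step 5: alpha = 0.05. fail to reject H0.

tau_b = 0.5714 (C=22, D=6), p = 0.061012, fail to reject H0.


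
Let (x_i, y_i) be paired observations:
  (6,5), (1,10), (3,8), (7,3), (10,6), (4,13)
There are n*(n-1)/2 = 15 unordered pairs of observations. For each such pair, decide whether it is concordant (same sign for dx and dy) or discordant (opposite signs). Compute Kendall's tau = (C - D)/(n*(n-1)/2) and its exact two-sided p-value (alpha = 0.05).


Step 1: Enumerate the 15 unordered pairs (i,j) with i<j and classify each by sign(x_j-x_i) * sign(y_j-y_i).
  (1,2):dx=-5,dy=+5->D; (1,3):dx=-3,dy=+3->D; (1,4):dx=+1,dy=-2->D; (1,5):dx=+4,dy=+1->C
  (1,6):dx=-2,dy=+8->D; (2,3):dx=+2,dy=-2->D; (2,4):dx=+6,dy=-7->D; (2,5):dx=+9,dy=-4->D
  (2,6):dx=+3,dy=+3->C; (3,4):dx=+4,dy=-5->D; (3,5):dx=+7,dy=-2->D; (3,6):dx=+1,dy=+5->C
  (4,5):dx=+3,dy=+3->C; (4,6):dx=-3,dy=+10->D; (5,6):dx=-6,dy=+7->D
Step 2: C = 4, D = 11, total pairs = 15.
Step 3: tau = (C - D)/(n(n-1)/2) = (4 - 11)/15 = -0.466667.
Step 4: Exact two-sided p-value (enumerate n! = 720 permutations of y under H0): p = 0.272222.
Step 5: alpha = 0.05. fail to reject H0.

tau_b = -0.4667 (C=4, D=11), p = 0.272222, fail to reject H0.


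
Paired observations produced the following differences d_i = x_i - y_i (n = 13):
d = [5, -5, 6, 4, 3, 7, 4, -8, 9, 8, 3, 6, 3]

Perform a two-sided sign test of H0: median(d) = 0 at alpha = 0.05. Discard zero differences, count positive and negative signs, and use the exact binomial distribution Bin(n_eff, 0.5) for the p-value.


Step 1: Discard zero differences. Original n = 13; n_eff = number of nonzero differences = 13.
Nonzero differences (with sign): +5, -5, +6, +4, +3, +7, +4, -8, +9, +8, +3, +6, +3
Step 2: Count signs: positive = 11, negative = 2.
Step 3: Under H0: P(positive) = 0.5, so the number of positives S ~ Bin(13, 0.5).
Step 4: Two-sided exact p-value = sum of Bin(13,0.5) probabilities at or below the observed probability = 0.022461.
Step 5: alpha = 0.05. reject H0.

n_eff = 13, pos = 11, neg = 2, p = 0.022461, reject H0.


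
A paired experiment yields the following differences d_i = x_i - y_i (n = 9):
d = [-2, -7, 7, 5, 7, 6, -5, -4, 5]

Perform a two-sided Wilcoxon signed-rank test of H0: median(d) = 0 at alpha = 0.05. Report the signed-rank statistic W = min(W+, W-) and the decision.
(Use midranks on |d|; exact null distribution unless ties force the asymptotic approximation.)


Step 1: Drop any zero differences (none here) and take |d_i|.
|d| = [2, 7, 7, 5, 7, 6, 5, 4, 5]
Step 2: Midrank |d_i| (ties get averaged ranks).
ranks: |2|->1, |7|->8, |7|->8, |5|->4, |7|->8, |6|->6, |5|->4, |4|->2, |5|->4
Step 3: Attach original signs; sum ranks with positive sign and with negative sign.
W+ = 8 + 4 + 8 + 6 + 4 = 30
W- = 1 + 8 + 4 + 2 = 15
(Check: W+ + W- = 45 should equal n(n+1)/2 = 45.)
Step 4: Test statistic W = min(W+, W-) = 15.
Step 5: Ties in |d|, so use the tie-corrected normal approximation.
        E[W] = n(n+1)/4 = 9*10/4 = 22.5.
        Tie groups: |d|=5 (t=3), |d|=7 (t=3); sum(t^3 - t) = 48.
        Var[W] = n(n+1)(2n+1)/24 - sum(t^3-t)/48 = 1710/24 - 48/48 = 70.25.
        z = (W - E[W]) / sqrt(Var[W]) = (15 - 22.5) / 8.3815 = -0.8948.
        Two-sided p = 2*Phi(z) = 0.370881.
Step 6: alpha = 0.05. fail to reject H0.

W+ = 30, W- = 15, W = min = 15, p = 0.370881, fail to reject H0.


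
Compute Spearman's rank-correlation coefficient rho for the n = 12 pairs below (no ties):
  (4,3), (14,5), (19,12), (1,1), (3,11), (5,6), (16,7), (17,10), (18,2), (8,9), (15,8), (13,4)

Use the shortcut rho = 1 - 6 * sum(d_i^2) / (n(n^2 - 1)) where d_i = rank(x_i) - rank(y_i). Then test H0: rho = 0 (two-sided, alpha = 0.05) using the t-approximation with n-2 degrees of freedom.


Step 1: Rank x and y separately (midranks; no ties here).
rank(x): 4->3, 14->7, 19->12, 1->1, 3->2, 5->4, 16->9, 17->10, 18->11, 8->5, 15->8, 13->6
rank(y): 3->3, 5->5, 12->12, 1->1, 11->11, 6->6, 7->7, 10->10, 2->2, 9->9, 8->8, 4->4
Step 2: d_i = R_x(i) - R_y(i); compute d_i^2.
  (3-3)^2=0, (7-5)^2=4, (12-12)^2=0, (1-1)^2=0, (2-11)^2=81, (4-6)^2=4, (9-7)^2=4, (10-10)^2=0, (11-2)^2=81, (5-9)^2=16, (8-8)^2=0, (6-4)^2=4
sum(d^2) = 194.
Step 3: rho = 1 - 6*194 / (12*(12^2 - 1)) = 1 - 1164/1716 = 0.321678.
Step 4: Under H0, t = rho * sqrt((n-2)/(1-rho^2)) = 1.0743 ~ t(10).
Step 5: Two-sided p-value from the t-distribution with 10 df = 0.307910.
Step 6: alpha = 0.05. fail to reject H0.

rho = 0.3217, p = 0.307910, fail to reject H0 at alpha = 0.05.


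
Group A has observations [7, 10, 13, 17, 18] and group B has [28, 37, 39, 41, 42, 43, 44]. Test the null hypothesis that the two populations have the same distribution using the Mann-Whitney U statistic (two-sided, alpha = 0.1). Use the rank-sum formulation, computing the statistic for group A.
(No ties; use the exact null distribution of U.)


Step 1: Combine and sort all 12 observations; assign midranks.
sorted (value, group): (7,X), (10,X), (13,X), (17,X), (18,X), (28,Y), (37,Y), (39,Y), (41,Y), (42,Y), (43,Y), (44,Y)
ranks: 7->1, 10->2, 13->3, 17->4, 18->5, 28->6, 37->7, 39->8, 41->9, 42->10, 43->11, 44->12
Step 2: Rank sum for X: R1 = 1 + 2 + 3 + 4 + 5 = 15.
Step 3: U_X = R1 - n1(n1+1)/2 = 15 - 5*6/2 = 15 - 15 = 0.
       U_Y = n1*n2 - U_X = 35 - 0 = 35.
Step 4: No ties, so the exact null distribution of U (based on enumerating the C(12,5) = 792 equally likely rank assignments) gives the two-sided p-value.
Step 5: p-value = 0.002525; compare to alpha = 0.1. reject H0.

U_X = 0, p = 0.002525, reject H0 at alpha = 0.1.


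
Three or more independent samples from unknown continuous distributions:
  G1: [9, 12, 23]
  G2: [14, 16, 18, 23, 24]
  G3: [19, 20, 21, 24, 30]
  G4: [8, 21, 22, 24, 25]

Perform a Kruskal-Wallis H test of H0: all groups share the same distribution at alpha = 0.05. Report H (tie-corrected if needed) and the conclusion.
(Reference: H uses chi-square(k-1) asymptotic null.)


Step 1: Combine all N = 18 observations and assign midranks.
sorted (value, group, rank): (8,G4,1), (9,G1,2), (12,G1,3), (14,G2,4), (16,G2,5), (18,G2,6), (19,G3,7), (20,G3,8), (21,G3,9.5), (21,G4,9.5), (22,G4,11), (23,G1,12.5), (23,G2,12.5), (24,G2,15), (24,G3,15), (24,G4,15), (25,G4,17), (30,G3,18)
Step 2: Sum ranks within each group.
R_1 = 17.5 (n_1 = 3)
R_2 = 42.5 (n_2 = 5)
R_3 = 57.5 (n_3 = 5)
R_4 = 53.5 (n_4 = 5)
Step 3: H = 12/(N(N+1)) * sum(R_i^2/n_i) - 3(N+1)
     = 12/(18*19) * (17.5^2/3 + 42.5^2/5 + 57.5^2/5 + 53.5^2/5) - 3*19
     = 0.035088 * 1697.03 - 57
     = 2.545029.
Step 4: Ties present; correction factor C = 1 - 36/(18^3 - 18) = 0.993808. Corrected H = 2.545029 / 0.993808 = 2.560886.
Step 5: Under H0, H ~ chi^2(3); p-value = 0.464388.
Step 6: alpha = 0.05. fail to reject H0.

H = 2.5609, df = 3, p = 0.464388, fail to reject H0.


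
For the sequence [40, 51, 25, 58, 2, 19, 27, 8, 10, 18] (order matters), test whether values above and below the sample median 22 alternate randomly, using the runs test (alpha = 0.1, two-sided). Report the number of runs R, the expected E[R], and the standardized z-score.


Step 1: Compute median = 22; label A = above, B = below.
Labels in order: AAAABBABBB  (n_A = 5, n_B = 5)
Step 2: Count runs R = 4.
Step 3: Under H0 (random ordering), E[R] = 2*n_A*n_B/(n_A+n_B) + 1 = 2*5*5/10 + 1 = 6.0000.
        Var[R] = 2*n_A*n_B*(2*n_A*n_B - n_A - n_B) / ((n_A+n_B)^2 * (n_A+n_B-1)) = 2000/900 = 2.2222.
        SD[R] = 1.4907.
Step 4: Continuity-corrected z = (R + 0.5 - E[R]) / SD[R] = (4 + 0.5 - 6.0000) / 1.4907 = -1.0062.
Step 5: Two-sided p-value via normal approximation = 2*(1 - Phi(|z|)) = 0.314305.
Step 6: alpha = 0.1. fail to reject H0.

R = 4, z = -1.0062, p = 0.314305, fail to reject H0.


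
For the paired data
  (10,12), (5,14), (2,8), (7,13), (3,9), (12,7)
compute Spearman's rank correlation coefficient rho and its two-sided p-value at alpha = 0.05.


Step 1: Rank x and y separately (midranks; no ties here).
rank(x): 10->5, 5->3, 2->1, 7->4, 3->2, 12->6
rank(y): 12->4, 14->6, 8->2, 13->5, 9->3, 7->1
Step 2: d_i = R_x(i) - R_y(i); compute d_i^2.
  (5-4)^2=1, (3-6)^2=9, (1-2)^2=1, (4-5)^2=1, (2-3)^2=1, (6-1)^2=25
sum(d^2) = 38.
Step 3: rho = 1 - 6*38 / (6*(6^2 - 1)) = 1 - 228/210 = -0.085714.
Step 4: Under H0, t = rho * sqrt((n-2)/(1-rho^2)) = -0.1721 ~ t(4).
Step 5: Two-sided p-value from the t-distribution with 4 df = 0.871743.
Step 6: alpha = 0.05. fail to reject H0.

rho = -0.0857, p = 0.871743, fail to reject H0 at alpha = 0.05.


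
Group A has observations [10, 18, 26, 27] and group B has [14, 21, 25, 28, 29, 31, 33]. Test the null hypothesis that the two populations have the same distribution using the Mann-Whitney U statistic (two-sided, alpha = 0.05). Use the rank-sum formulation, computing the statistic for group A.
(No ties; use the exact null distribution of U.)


Step 1: Combine and sort all 11 observations; assign midranks.
sorted (value, group): (10,X), (14,Y), (18,X), (21,Y), (25,Y), (26,X), (27,X), (28,Y), (29,Y), (31,Y), (33,Y)
ranks: 10->1, 14->2, 18->3, 21->4, 25->5, 26->6, 27->7, 28->8, 29->9, 31->10, 33->11
Step 2: Rank sum for X: R1 = 1 + 3 + 6 + 7 = 17.
Step 3: U_X = R1 - n1(n1+1)/2 = 17 - 4*5/2 = 17 - 10 = 7.
       U_Y = n1*n2 - U_X = 28 - 7 = 21.
Step 4: No ties, so the exact null distribution of U (based on enumerating the C(11,4) = 330 equally likely rank assignments) gives the two-sided p-value.
Step 5: p-value = 0.230303; compare to alpha = 0.05. fail to reject H0.

U_X = 7, p = 0.230303, fail to reject H0 at alpha = 0.05.


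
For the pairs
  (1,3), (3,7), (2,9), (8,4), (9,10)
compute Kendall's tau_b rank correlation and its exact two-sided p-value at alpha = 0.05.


Step 1: Enumerate the 10 unordered pairs (i,j) with i<j and classify each by sign(x_j-x_i) * sign(y_j-y_i).
  (1,2):dx=+2,dy=+4->C; (1,3):dx=+1,dy=+6->C; (1,4):dx=+7,dy=+1->C; (1,5):dx=+8,dy=+7->C
  (2,3):dx=-1,dy=+2->D; (2,4):dx=+5,dy=-3->D; (2,5):dx=+6,dy=+3->C; (3,4):dx=+6,dy=-5->D
  (3,5):dx=+7,dy=+1->C; (4,5):dx=+1,dy=+6->C
Step 2: C = 7, D = 3, total pairs = 10.
Step 3: tau = (C - D)/(n(n-1)/2) = (7 - 3)/10 = 0.400000.
Step 4: Exact two-sided p-value (enumerate n! = 120 permutations of y under H0): p = 0.483333.
Step 5: alpha = 0.05. fail to reject H0.

tau_b = 0.4000 (C=7, D=3), p = 0.483333, fail to reject H0.


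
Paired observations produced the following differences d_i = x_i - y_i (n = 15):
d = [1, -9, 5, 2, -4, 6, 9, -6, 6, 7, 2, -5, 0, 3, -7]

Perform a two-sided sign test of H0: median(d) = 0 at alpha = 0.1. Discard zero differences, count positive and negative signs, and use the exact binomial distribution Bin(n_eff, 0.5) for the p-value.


Step 1: Discard zero differences. Original n = 15; n_eff = number of nonzero differences = 14.
Nonzero differences (with sign): +1, -9, +5, +2, -4, +6, +9, -6, +6, +7, +2, -5, +3, -7
Step 2: Count signs: positive = 9, negative = 5.
Step 3: Under H0: P(positive) = 0.5, so the number of positives S ~ Bin(14, 0.5).
Step 4: Two-sided exact p-value = sum of Bin(14,0.5) probabilities at or below the observed probability = 0.423950.
Step 5: alpha = 0.1. fail to reject H0.

n_eff = 14, pos = 9, neg = 5, p = 0.423950, fail to reject H0.


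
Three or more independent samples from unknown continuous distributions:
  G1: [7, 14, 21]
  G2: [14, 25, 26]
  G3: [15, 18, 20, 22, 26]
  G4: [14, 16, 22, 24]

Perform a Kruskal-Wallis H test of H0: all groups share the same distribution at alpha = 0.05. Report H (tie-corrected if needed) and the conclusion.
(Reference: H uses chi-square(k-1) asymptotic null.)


Step 1: Combine all N = 15 observations and assign midranks.
sorted (value, group, rank): (7,G1,1), (14,G1,3), (14,G2,3), (14,G4,3), (15,G3,5), (16,G4,6), (18,G3,7), (20,G3,8), (21,G1,9), (22,G3,10.5), (22,G4,10.5), (24,G4,12), (25,G2,13), (26,G2,14.5), (26,G3,14.5)
Step 2: Sum ranks within each group.
R_1 = 13 (n_1 = 3)
R_2 = 30.5 (n_2 = 3)
R_3 = 45 (n_3 = 5)
R_4 = 31.5 (n_4 = 4)
Step 3: H = 12/(N(N+1)) * sum(R_i^2/n_i) - 3(N+1)
     = 12/(15*16) * (13^2/3 + 30.5^2/3 + 45^2/5 + 31.5^2/4) - 3*16
     = 0.050000 * 1019.48 - 48
     = 2.973958.
Step 4: Ties present; correction factor C = 1 - 36/(15^3 - 15) = 0.989286. Corrected H = 2.973958 / 0.989286 = 3.006167.
Step 5: Under H0, H ~ chi^2(3); p-value = 0.390675.
Step 6: alpha = 0.05. fail to reject H0.

H = 3.0062, df = 3, p = 0.390675, fail to reject H0.


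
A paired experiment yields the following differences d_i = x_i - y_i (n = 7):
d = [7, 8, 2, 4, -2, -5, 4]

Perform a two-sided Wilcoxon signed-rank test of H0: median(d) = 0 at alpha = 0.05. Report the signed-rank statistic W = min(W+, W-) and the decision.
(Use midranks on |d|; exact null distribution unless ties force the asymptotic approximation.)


Step 1: Drop any zero differences (none here) and take |d_i|.
|d| = [7, 8, 2, 4, 2, 5, 4]
Step 2: Midrank |d_i| (ties get averaged ranks).
ranks: |7|->6, |8|->7, |2|->1.5, |4|->3.5, |2|->1.5, |5|->5, |4|->3.5
Step 3: Attach original signs; sum ranks with positive sign and with negative sign.
W+ = 6 + 7 + 1.5 + 3.5 + 3.5 = 21.5
W- = 1.5 + 5 = 6.5
(Check: W+ + W- = 28 should equal n(n+1)/2 = 28.)
Step 4: Test statistic W = min(W+, W-) = 6.5.
Step 5: Ties in |d|, so use the tie-corrected normal approximation.
        E[W] = n(n+1)/4 = 7*8/4 = 14.
        Tie groups: |d|=2 (t=2), |d|=4 (t=2); sum(t^3 - t) = 12.
        Var[W] = n(n+1)(2n+1)/24 - sum(t^3-t)/48 = 840/24 - 12/48 = 34.75.
        z = (W - E[W]) / sqrt(Var[W]) = (6.5 - 14) / 5.8949 = -1.2723.
        Two-sided p = 2*Phi(z) = 0.203272.
Step 6: alpha = 0.05. fail to reject H0.

W+ = 21.5, W- = 6.5, W = min = 6.5, p = 0.203272, fail to reject H0.


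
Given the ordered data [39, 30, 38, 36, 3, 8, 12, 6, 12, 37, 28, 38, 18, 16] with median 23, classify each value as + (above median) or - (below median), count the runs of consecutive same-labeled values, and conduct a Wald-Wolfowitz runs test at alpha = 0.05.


Step 1: Compute median = 23; label A = above, B = below.
Labels in order: AAAABBBBBAAABB  (n_A = 7, n_B = 7)
Step 2: Count runs R = 4.
Step 3: Under H0 (random ordering), E[R] = 2*n_A*n_B/(n_A+n_B) + 1 = 2*7*7/14 + 1 = 8.0000.
        Var[R] = 2*n_A*n_B*(2*n_A*n_B - n_A - n_B) / ((n_A+n_B)^2 * (n_A+n_B-1)) = 8232/2548 = 3.2308.
        SD[R] = 1.7974.
Step 4: Continuity-corrected z = (R + 0.5 - E[R]) / SD[R] = (4 + 0.5 - 8.0000) / 1.7974 = -1.9472.
Step 5: Two-sided p-value via normal approximation = 2*(1 - Phi(|z|)) = 0.051508.
Step 6: alpha = 0.05. fail to reject H0.

R = 4, z = -1.9472, p = 0.051508, fail to reject H0.


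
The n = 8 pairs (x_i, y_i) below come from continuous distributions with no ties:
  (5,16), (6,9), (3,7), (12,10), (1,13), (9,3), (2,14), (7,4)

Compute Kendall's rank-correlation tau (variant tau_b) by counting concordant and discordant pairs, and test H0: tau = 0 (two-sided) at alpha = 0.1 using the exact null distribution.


Step 1: Enumerate the 28 unordered pairs (i,j) with i<j and classify each by sign(x_j-x_i) * sign(y_j-y_i).
  (1,2):dx=+1,dy=-7->D; (1,3):dx=-2,dy=-9->C; (1,4):dx=+7,dy=-6->D; (1,5):dx=-4,dy=-3->C
  (1,6):dx=+4,dy=-13->D; (1,7):dx=-3,dy=-2->C; (1,8):dx=+2,dy=-12->D; (2,3):dx=-3,dy=-2->C
  (2,4):dx=+6,dy=+1->C; (2,5):dx=-5,dy=+4->D; (2,6):dx=+3,dy=-6->D; (2,7):dx=-4,dy=+5->D
  (2,8):dx=+1,dy=-5->D; (3,4):dx=+9,dy=+3->C; (3,5):dx=-2,dy=+6->D; (3,6):dx=+6,dy=-4->D
  (3,7):dx=-1,dy=+7->D; (3,8):dx=+4,dy=-3->D; (4,5):dx=-11,dy=+3->D; (4,6):dx=-3,dy=-7->C
  (4,7):dx=-10,dy=+4->D; (4,8):dx=-5,dy=-6->C; (5,6):dx=+8,dy=-10->D; (5,7):dx=+1,dy=+1->C
  (5,8):dx=+6,dy=-9->D; (6,7):dx=-7,dy=+11->D; (6,8):dx=-2,dy=+1->D; (7,8):dx=+5,dy=-10->D
Step 2: C = 9, D = 19, total pairs = 28.
Step 3: tau = (C - D)/(n(n-1)/2) = (9 - 19)/28 = -0.357143.
Step 4: Exact two-sided p-value (enumerate n! = 40320 permutations of y under H0): p = 0.275099.
Step 5: alpha = 0.1. fail to reject H0.

tau_b = -0.3571 (C=9, D=19), p = 0.275099, fail to reject H0.


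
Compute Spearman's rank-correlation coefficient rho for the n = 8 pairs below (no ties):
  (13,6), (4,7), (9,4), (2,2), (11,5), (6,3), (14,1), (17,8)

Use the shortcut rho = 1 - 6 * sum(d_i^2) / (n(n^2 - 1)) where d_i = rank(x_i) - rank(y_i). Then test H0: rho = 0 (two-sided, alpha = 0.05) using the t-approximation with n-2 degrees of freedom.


Step 1: Rank x and y separately (midranks; no ties here).
rank(x): 13->6, 4->2, 9->4, 2->1, 11->5, 6->3, 14->7, 17->8
rank(y): 6->6, 7->7, 4->4, 2->2, 5->5, 3->3, 1->1, 8->8
Step 2: d_i = R_x(i) - R_y(i); compute d_i^2.
  (6-6)^2=0, (2-7)^2=25, (4-4)^2=0, (1-2)^2=1, (5-5)^2=0, (3-3)^2=0, (7-1)^2=36, (8-8)^2=0
sum(d^2) = 62.
Step 3: rho = 1 - 6*62 / (8*(8^2 - 1)) = 1 - 372/504 = 0.261905.
Step 4: Under H0, t = rho * sqrt((n-2)/(1-rho^2)) = 0.6647 ~ t(6).
Step 5: Two-sided p-value from the t-distribution with 6 df = 0.530923.
Step 6: alpha = 0.05. fail to reject H0.

rho = 0.2619, p = 0.530923, fail to reject H0 at alpha = 0.05.


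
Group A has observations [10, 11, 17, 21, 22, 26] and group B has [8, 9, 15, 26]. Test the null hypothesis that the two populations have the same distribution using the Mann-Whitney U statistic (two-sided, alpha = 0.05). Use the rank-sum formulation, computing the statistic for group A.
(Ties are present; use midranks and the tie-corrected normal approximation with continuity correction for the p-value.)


Step 1: Combine and sort all 10 observations; assign midranks.
sorted (value, group): (8,Y), (9,Y), (10,X), (11,X), (15,Y), (17,X), (21,X), (22,X), (26,X), (26,Y)
ranks: 8->1, 9->2, 10->3, 11->4, 15->5, 17->6, 21->7, 22->8, 26->9.5, 26->9.5
Step 2: Rank sum for X: R1 = 3 + 4 + 6 + 7 + 8 + 9.5 = 37.5.
Step 3: U_X = R1 - n1(n1+1)/2 = 37.5 - 6*7/2 = 37.5 - 21 = 16.5.
       U_Y = n1*n2 - U_X = 24 - 16.5 = 7.5.
Step 4: Ties are present, so use the tie-corrected normal approximation (with continuity correction) for the p-value.
Step 5: p-value = 0.392330; compare to alpha = 0.05. fail to reject H0.

U_X = 16.5, p = 0.392330, fail to reject H0 at alpha = 0.05.


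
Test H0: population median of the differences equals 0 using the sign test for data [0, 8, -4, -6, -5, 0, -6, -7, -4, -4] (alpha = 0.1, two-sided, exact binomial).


Step 1: Discard zero differences. Original n = 10; n_eff = number of nonzero differences = 8.
Nonzero differences (with sign): +8, -4, -6, -5, -6, -7, -4, -4
Step 2: Count signs: positive = 1, negative = 7.
Step 3: Under H0: P(positive) = 0.5, so the number of positives S ~ Bin(8, 0.5).
Step 4: Two-sided exact p-value = sum of Bin(8,0.5) probabilities at or below the observed probability = 0.070312.
Step 5: alpha = 0.1. reject H0.

n_eff = 8, pos = 1, neg = 7, p = 0.070312, reject H0.


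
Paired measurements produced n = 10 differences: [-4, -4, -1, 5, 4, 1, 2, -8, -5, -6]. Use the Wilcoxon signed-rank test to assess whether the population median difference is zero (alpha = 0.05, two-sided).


Step 1: Drop any zero differences (none here) and take |d_i|.
|d| = [4, 4, 1, 5, 4, 1, 2, 8, 5, 6]
Step 2: Midrank |d_i| (ties get averaged ranks).
ranks: |4|->5, |4|->5, |1|->1.5, |5|->7.5, |4|->5, |1|->1.5, |2|->3, |8|->10, |5|->7.5, |6|->9
Step 3: Attach original signs; sum ranks with positive sign and with negative sign.
W+ = 7.5 + 5 + 1.5 + 3 = 17
W- = 5 + 5 + 1.5 + 10 + 7.5 + 9 = 38
(Check: W+ + W- = 55 should equal n(n+1)/2 = 55.)
Step 4: Test statistic W = min(W+, W-) = 17.
Step 5: Ties in |d|, so use the tie-corrected normal approximation.
        E[W] = n(n+1)/4 = 10*11/4 = 27.5.
        Tie groups: |d|=1 (t=2), |d|=4 (t=3), |d|=5 (t=2); sum(t^3 - t) = 36.
        Var[W] = n(n+1)(2n+1)/24 - sum(t^3-t)/48 = 2310/24 - 36/48 = 95.5.
        z = (W - E[W]) / sqrt(Var[W]) = (17 - 27.5) / 9.7724 = -1.0745.
        Two-sided p = 2*Phi(z) = 0.282619.
Step 6: alpha = 0.05. fail to reject H0.

W+ = 17, W- = 38, W = min = 17, p = 0.282619, fail to reject H0.


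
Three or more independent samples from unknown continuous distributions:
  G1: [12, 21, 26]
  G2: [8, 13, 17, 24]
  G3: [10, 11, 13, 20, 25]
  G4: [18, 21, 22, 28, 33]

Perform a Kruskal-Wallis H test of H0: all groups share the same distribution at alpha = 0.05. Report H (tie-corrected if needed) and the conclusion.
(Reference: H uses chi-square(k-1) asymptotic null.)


Step 1: Combine all N = 17 observations and assign midranks.
sorted (value, group, rank): (8,G2,1), (10,G3,2), (11,G3,3), (12,G1,4), (13,G2,5.5), (13,G3,5.5), (17,G2,7), (18,G4,8), (20,G3,9), (21,G1,10.5), (21,G4,10.5), (22,G4,12), (24,G2,13), (25,G3,14), (26,G1,15), (28,G4,16), (33,G4,17)
Step 2: Sum ranks within each group.
R_1 = 29.5 (n_1 = 3)
R_2 = 26.5 (n_2 = 4)
R_3 = 33.5 (n_3 = 5)
R_4 = 63.5 (n_4 = 5)
Step 3: H = 12/(N(N+1)) * sum(R_i^2/n_i) - 3(N+1)
     = 12/(17*18) * (29.5^2/3 + 26.5^2/4 + 33.5^2/5 + 63.5^2/5) - 3*18
     = 0.039216 * 1496.55 - 54
     = 4.688072.
Step 4: Ties present; correction factor C = 1 - 12/(17^3 - 17) = 0.997549. Corrected H = 4.688072 / 0.997549 = 4.699590.
Step 5: Under H0, H ~ chi^2(3); p-value = 0.195163.
Step 6: alpha = 0.05. fail to reject H0.

H = 4.6996, df = 3, p = 0.195163, fail to reject H0.
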